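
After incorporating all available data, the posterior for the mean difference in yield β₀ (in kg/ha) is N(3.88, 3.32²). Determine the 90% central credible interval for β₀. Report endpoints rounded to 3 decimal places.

The posterior is symmetric, so the 90% equal-tailed interval is β₀ = 3.88 ± z·3.32 with z = 1.645.
Half-width: 1.645 × 3.32 = 5.461.
3.88 − 5.461 = -1.581; 3.88 + 5.461 = 9.341.

[-1.581, 9.341]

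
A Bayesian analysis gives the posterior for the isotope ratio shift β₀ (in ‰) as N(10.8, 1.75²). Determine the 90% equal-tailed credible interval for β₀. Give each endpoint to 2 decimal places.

The posterior is symmetric, so the 90% equal-tailed interval is β₀ = 10.8 ± z·1.75 with z = 1.645.
Half-width: 1.645 × 1.75 = 2.88.
10.8 − 2.88 = 7.92; 10.8 + 2.88 = 13.68.

[7.92, 13.68]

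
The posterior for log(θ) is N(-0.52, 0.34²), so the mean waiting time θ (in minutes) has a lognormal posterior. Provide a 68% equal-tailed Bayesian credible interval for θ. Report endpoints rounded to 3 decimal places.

On the log scale the 68% interval is -0.52 ± 0.994 × 0.34 = [-0.8581, -0.1819].
Exponentiate: [e^-0.8581, e^-0.1819] = [0.424, 0.834].

[0.424, 0.834]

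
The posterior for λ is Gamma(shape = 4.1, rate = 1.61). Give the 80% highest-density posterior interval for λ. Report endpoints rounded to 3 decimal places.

The posterior is unimodal and skewed, so the HPD interval has equal density at both endpoints and is the shortest 80% interval.
Solving f(0.820) = f(3.743) with F(3.743) − F(0.820) = 0.80 gives [0.820, 3.743].
For comparison, the equal-tailed interval is [1.125, 4.232]; the HPD is narrower and shifted toward the mode.

[0.820, 3.743]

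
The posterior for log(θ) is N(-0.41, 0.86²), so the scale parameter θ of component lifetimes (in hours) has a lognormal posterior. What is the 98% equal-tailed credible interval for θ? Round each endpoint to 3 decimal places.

[0.090, 4.907]

On the log scale the 98% interval is -0.41 ± 2.326 × 0.86 = [-2.4107, 1.5907].
Exponentiate: [e^-2.4107, e^1.5907] = [0.090, 4.907].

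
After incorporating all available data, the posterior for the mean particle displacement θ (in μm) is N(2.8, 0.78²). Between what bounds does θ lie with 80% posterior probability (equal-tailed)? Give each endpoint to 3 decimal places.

[1.800, 3.800]

The posterior is symmetric, so the 80% equal-tailed interval is θ = 2.8 ± z·0.78 with z = 1.282.
Half-width: 1.282 × 0.78 = 1.000.
2.8 − 1.000 = 1.800; 2.8 + 1.000 = 3.800.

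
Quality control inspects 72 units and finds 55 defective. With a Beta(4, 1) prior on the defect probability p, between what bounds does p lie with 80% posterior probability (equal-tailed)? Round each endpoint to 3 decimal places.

[0.703, 0.826]

Posterior: Beta(4+55, 1+17) = Beta(59, 18).
Equal-tailed 80% interval: the 0.1 and 0.9 quantiles of Beta(59, 18).
Posterior mean ≈ 0.766, SD ≈ 0.048; a Normal approximation gives roughly [0.705, 0.828].
Exact: F⁻¹(0.1) = 0.703; F⁻¹(0.9) = 0.826.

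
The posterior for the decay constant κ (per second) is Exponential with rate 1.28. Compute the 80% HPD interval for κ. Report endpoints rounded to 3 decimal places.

[0.000, 1.257]

The exponential density is strictly decreasing on [0, ∞), so the HPD interval is anchored at 0: [0, q] with P(κ ≤ q) = 0.80.
q = −ln(1 − 0.80) / 1.28 = 1.6094 / 1.28 = 1.257.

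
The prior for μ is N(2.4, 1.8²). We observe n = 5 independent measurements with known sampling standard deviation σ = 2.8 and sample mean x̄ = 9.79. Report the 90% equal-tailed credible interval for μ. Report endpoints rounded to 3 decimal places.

[5.689, 9.071]

Posterior precision = 1/1.8² + 5/2.8² = 0.3086 + 0.6378 = 0.9464, so posterior SD = 1.0279.
Posterior mean = (2.4/1.8² + 5·9.79/2.8²) / 0.9464 = 7.3800.
Interval: 7.3800 ± 1.645 × 1.0279 → [5.689, 9.071].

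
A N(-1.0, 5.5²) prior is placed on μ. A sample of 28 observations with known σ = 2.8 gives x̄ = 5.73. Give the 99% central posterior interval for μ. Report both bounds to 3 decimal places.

Posterior precision = 1/5.5² + 28/2.8² = 0.0331 + 3.5714 = 3.6045, so posterior SD = 0.5267.
Posterior mean = (-1.0/5.5² + 28·5.73/2.8²) / 3.6045 = 5.6683.
Interval: 5.6683 ± 2.576 × 0.5267 → [4.312, 7.025].

[4.312, 7.025]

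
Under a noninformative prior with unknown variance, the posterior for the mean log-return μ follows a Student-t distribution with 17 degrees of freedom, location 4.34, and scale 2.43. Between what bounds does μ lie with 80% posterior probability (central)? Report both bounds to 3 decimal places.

[1.100, 7.580]

The t_17 distribution is symmetric; the 80% interval is 4.34 ± t·2.43 with t_{0.9,17} = 1.333.
Half-width: 1.333 × 2.43 = 3.240.
4.34 − 3.240 = 1.100; 4.34 + 3.240 = 7.580.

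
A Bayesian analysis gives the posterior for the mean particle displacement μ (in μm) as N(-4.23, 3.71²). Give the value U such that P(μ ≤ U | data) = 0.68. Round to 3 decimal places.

Need U with P(μ ≤ U) = 0.68: U = -4.23 + z_{0.32}·3.71.
z = 0.468; U = -4.23 + 0.468 × 3.71 = -2.495.

-2.495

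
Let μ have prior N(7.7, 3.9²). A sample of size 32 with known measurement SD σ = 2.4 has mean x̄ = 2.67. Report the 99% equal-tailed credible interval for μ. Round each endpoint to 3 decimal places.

Posterior precision = 1/3.9² + 32/2.4² = 0.0657 + 5.5556 = 5.6213, so posterior SD = 0.4218.
Posterior mean = (7.7/3.9² + 32·2.67/2.4²) / 5.6213 = 2.7288.
Interval: 2.7288 ± 2.576 × 0.4218 → [1.642, 3.815].

[1.642, 3.815]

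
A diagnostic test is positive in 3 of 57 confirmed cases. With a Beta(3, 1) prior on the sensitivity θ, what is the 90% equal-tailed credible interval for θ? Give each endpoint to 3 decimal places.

[0.044, 0.167]

Posterior: Beta(3+3, 1+54) = Beta(6, 55).
Equal-tailed 90% interval: the 0.05 and 0.95 quantiles of Beta(6, 55).
Posterior mean ≈ 0.098, SD ≈ 0.038; a Normal approximation gives roughly [0.036, 0.161].
Exact: F⁻¹(0.05) = 0.044; F⁻¹(0.95) = 0.167.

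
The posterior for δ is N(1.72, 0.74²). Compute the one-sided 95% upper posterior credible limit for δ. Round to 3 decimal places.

2.937

Need U with P(δ ≤ U) = 0.95: U = 1.72 + z_{0.05}·0.74.
z = 1.645; U = 1.72 + 1.645 × 0.74 = 2.937.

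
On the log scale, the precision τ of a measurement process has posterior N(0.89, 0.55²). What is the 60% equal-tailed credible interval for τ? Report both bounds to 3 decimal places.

[1.533, 3.869]

On the log scale the 60% interval is 0.89 ± 0.842 × 0.55 = [0.4271, 1.3529].
Exponentiate: [e^0.4271, e^1.3529] = [1.533, 3.869].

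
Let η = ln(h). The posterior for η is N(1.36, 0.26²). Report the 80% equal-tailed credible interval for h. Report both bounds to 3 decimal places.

[2.792, 5.437]

On the log scale the 80% interval is 1.36 ± 1.282 × 0.26 = [1.0268, 1.6932].
Exponentiate: [e^1.0268, e^1.6932] = [2.792, 5.437].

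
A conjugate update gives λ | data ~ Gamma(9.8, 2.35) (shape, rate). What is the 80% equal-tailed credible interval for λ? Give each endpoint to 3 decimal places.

Posterior: Gamma(shape 9.8, rate 2.35).
Equal-tailed 80% interval: Gamma(9.8, 2.35) quantiles at 0.1 and 0.9.
Posterior mean ≈ 4.170, SD ≈ 1.332; a Normal approximation gives roughly [2.463, 5.877].
Exact: lower = 2.580; upper = 5.942.

[2.580, 5.942]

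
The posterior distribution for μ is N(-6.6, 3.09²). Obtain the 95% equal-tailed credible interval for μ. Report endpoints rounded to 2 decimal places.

The posterior is symmetric, so the 95% equal-tailed interval is μ = -6.6 ± z·3.09 with z = 1.960.
Half-width: 1.960 × 3.09 = 6.06.
-6.6 − 6.06 = -12.66; -6.6 + 6.06 = -0.54.

[-12.66, -0.54]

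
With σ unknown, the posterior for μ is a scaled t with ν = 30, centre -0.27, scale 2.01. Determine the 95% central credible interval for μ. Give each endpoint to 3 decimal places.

[-4.375, 3.835]

The t_30 distribution is symmetric; the 95% interval is -0.27 ± t·2.01 with t_{0.975,30} = 2.042.
Half-width: 2.042 × 2.01 = 4.105.
-0.27 − 4.105 = -4.375; -0.27 + 4.105 = 3.835.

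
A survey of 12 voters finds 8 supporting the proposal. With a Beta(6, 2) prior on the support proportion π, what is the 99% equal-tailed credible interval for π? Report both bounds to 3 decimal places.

[0.418, 0.910]

Posterior: Beta(6+8, 2+4) = Beta(14, 6).
Equal-tailed 99% interval: the 0.005 and 0.995 quantiles of Beta(14, 6).
Posterior mean ≈ 0.700, SD ≈ 0.100; a Normal approximation gives roughly [0.442, 0.958].
Exact: F⁻¹(0.005) = 0.418; F⁻¹(0.995) = 0.910.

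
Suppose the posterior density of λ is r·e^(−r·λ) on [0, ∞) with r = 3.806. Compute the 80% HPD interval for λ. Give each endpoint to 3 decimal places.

[0.000, 0.423]

The exponential density is strictly decreasing on [0, ∞), so the HPD interval is anchored at 0: [0, q] with P(λ ≤ q) = 0.80.
q = −ln(1 − 0.80) / 3.806 = 1.6094 / 3.806 = 0.423.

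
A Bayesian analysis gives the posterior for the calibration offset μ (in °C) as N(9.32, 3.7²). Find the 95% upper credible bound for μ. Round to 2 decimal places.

15.41

Need U with P(μ ≤ U) = 0.95: U = 9.32 + z_{0.05}·3.7.
z = 1.645; U = 9.32 + 1.645 × 3.7 = 15.41.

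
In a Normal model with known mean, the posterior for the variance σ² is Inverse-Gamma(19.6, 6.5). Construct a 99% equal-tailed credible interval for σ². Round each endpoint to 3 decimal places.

[0.198, 0.646]

Inverse-Gamma(19.6, 6.5) quantiles: F⁻¹(0.005) and F⁻¹(0.995).
Equivalently, 1/σ² ~ Gamma(19.6, rate = 6.5); invert its 0.995 and 0.005 quantiles.
Posterior mean ≈ 0.349, SD ≈ 0.083; a Normal approximation gives roughly [0.135, 0.564].
Exact: lower = 0.198; upper = 0.646.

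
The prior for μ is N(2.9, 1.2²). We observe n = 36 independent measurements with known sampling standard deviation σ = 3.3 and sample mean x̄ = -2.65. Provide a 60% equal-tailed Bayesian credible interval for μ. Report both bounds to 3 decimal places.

Posterior precision = 1/1.2² + 36/3.3² = 0.6944 + 3.3058 = 4.0002, so posterior SD = 0.5000.
Posterior mean = (2.9/1.2² + 36·-2.65/3.3²) / 4.0002 = -1.6865.
Interval: -1.6865 ± 0.842 × 0.5000 → [-2.107, -1.266].

[-2.107, -1.266]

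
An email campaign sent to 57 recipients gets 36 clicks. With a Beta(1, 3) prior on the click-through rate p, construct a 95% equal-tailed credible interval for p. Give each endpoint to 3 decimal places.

Posterior: Beta(1+36, 3+21) = Beta(37, 24).
Equal-tailed 95% interval: the 0.025 and 0.975 quantiles of Beta(37, 24).
Posterior mean ≈ 0.607, SD ≈ 0.062; a Normal approximation gives roughly [0.485, 0.728].
Exact: F⁻¹(0.025) = 0.482; F⁻¹(0.975) = 0.724.

[0.482, 0.724]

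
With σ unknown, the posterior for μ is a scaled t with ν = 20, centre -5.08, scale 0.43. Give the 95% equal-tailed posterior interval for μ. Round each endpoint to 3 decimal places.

The t_20 distribution is symmetric; the 95% interval is -5.08 ± t·0.43 with t_{0.975,20} = 2.086.
Half-width: 2.086 × 0.43 = 0.897.
-5.08 − 0.897 = -5.977; -5.08 + 0.897 = -4.183.

[-5.977, -4.183]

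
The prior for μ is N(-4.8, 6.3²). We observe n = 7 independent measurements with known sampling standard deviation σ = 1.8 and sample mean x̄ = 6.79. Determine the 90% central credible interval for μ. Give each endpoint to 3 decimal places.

[5.544, 7.769]

Posterior precision = 1/6.3² + 7/1.8² = 0.0252 + 2.1605 = 2.1857, so posterior SD = 0.6764.
Posterior mean = (-4.8/6.3² + 7·6.79/1.8²) / 2.1857 = 6.6564.
Interval: 6.6564 ± 1.645 × 0.6764 → [5.544, 7.769].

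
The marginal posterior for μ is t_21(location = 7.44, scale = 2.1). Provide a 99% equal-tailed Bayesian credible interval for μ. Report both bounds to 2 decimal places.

[1.49, 13.39]

The t_21 distribution is symmetric; the 99% interval is 7.44 ± t·2.1 with t_{0.995,21} = 2.831.
Half-width: 2.831 × 2.1 = 5.95.
7.44 − 5.95 = 1.49; 7.44 + 5.95 = 13.39.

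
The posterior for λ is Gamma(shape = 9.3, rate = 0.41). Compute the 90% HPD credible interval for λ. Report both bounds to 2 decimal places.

[10.70, 34.26]

The posterior is unimodal and skewed, so the HPD interval has equal density at both endpoints and is the shortest 90% interval.
Solving f(10.70) = f(34.26) with F(34.26) − F(10.70) = 0.90 gives [10.70, 34.26].
For comparison, the equal-tailed interval is [11.98, 36.14]; the HPD is narrower and shifted toward the mode.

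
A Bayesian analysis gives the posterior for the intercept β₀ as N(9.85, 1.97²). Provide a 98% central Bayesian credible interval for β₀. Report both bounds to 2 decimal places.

[5.27, 14.43]

The posterior is symmetric, so the 98% equal-tailed interval is β₀ = 9.85 ± z·1.97 with z = 2.326.
Half-width: 2.326 × 1.97 = 4.58.
9.85 − 4.58 = 5.27; 9.85 + 4.58 = 14.43.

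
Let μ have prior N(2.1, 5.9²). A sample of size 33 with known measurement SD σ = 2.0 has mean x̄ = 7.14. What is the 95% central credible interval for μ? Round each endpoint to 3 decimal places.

[6.441, 7.804]

Posterior precision = 1/5.9² + 33/2.0² = 0.0287 + 8.2500 = 8.2787, so posterior SD = 0.3476.
Posterior mean = (2.1/5.9² + 33·7.14/2.0²) / 8.2787 = 7.1225.
Interval: 7.1225 ± 1.960 × 0.3476 → [6.441, 7.804].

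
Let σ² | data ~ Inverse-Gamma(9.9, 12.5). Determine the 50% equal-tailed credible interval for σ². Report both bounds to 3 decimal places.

Inverse-Gamma(9.9, 12.5) quantiles: F⁻¹(0.25) and F⁻¹(0.75).
Equivalently, 1/σ² ~ Gamma(9.9, rate = 12.5); invert its 0.75 and 0.25 quantiles.
Posterior mean ≈ 1.404, SD ≈ 0.500; a Normal approximation gives roughly [1.067, 1.742].
Exact: lower = 1.059; upper = 1.637.

[1.059, 1.637]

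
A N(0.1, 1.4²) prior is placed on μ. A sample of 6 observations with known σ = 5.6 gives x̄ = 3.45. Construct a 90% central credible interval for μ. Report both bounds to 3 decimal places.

Posterior precision = 1/1.4² + 6/5.6² = 0.5102 + 0.1913 = 0.7015, so posterior SD = 1.1939.
Posterior mean = (0.1/1.4² + 6·3.45/5.6²) / 0.7015 = 1.0136.
Interval: 1.0136 ± 1.645 × 1.1939 → [-0.950, 2.977].

[-0.950, 2.977]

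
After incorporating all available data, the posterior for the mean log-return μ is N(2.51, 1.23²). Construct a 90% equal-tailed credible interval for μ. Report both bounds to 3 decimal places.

[0.487, 4.533]

The posterior is symmetric, so the 90% equal-tailed interval is μ = 2.51 ± z·1.23 with z = 1.645.
Half-width: 1.645 × 1.23 = 2.023.
2.51 − 2.023 = 0.487; 2.51 + 2.023 = 4.533.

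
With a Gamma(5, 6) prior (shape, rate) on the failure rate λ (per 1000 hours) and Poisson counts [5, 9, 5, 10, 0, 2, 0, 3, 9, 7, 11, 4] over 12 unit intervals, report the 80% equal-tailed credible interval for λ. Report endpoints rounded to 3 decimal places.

Posterior: Gamma(5+65, 6+12) = Gamma(70, 18) (shape, rate).
Equal-tailed 80% interval: Gamma(70, 18) quantiles at 0.1 and 0.9.
Posterior mean ≈ 3.889, SD ≈ 0.465; a Normal approximation gives roughly [3.293, 4.485].
Exact: lower = 3.306; upper = 4.495.

[3.306, 4.495]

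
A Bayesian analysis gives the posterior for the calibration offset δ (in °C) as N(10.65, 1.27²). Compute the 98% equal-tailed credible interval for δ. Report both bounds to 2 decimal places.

The posterior is symmetric, so the 98% equal-tailed interval is δ = 10.65 ± z·1.27 with z = 2.326.
Half-width: 2.326 × 1.27 = 2.95.
10.65 − 2.95 = 7.70; 10.65 + 2.95 = 13.60.

[7.70, 13.60]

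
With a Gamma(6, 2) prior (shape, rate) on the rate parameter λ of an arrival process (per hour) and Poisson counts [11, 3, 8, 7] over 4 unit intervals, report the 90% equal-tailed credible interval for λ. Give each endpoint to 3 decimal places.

[4.312, 7.544]

Posterior: Gamma(6+29, 2+4) = Gamma(35, 6) (shape, rate).
Equal-tailed 90% interval: Gamma(35, 6) quantiles at 0.05 and 0.95.
Posterior mean ≈ 5.833, SD ≈ 0.986; a Normal approximation gives roughly [4.211, 7.455].
Exact: lower = 4.312; upper = 7.544.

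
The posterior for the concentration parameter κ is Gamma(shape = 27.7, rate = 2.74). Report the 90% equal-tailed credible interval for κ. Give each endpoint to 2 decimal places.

[7.17, 13.46]

Posterior: Gamma(shape 27.7, rate 2.74).
Equal-tailed 90% interval: Gamma(27.7, 2.74) quantiles at 0.05 and 0.95.
Posterior mean ≈ 10.11, SD ≈ 1.92; a Normal approximation gives roughly [6.95, 13.27].
Exact: lower = 7.17; upper = 13.46.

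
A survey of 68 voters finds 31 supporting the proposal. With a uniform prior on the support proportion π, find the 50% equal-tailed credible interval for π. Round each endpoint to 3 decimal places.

[0.417, 0.497]

Posterior: Beta(1+31, 1+37) = Beta(32, 38).
Equal-tailed 50% interval: the 0.25 and 0.75 quantiles of Beta(32, 38).
Posterior mean ≈ 0.457, SD ≈ 0.059; a Normal approximation gives roughly [0.417, 0.497].
Exact: F⁻¹(0.25) = 0.417; F⁻¹(0.75) = 0.497.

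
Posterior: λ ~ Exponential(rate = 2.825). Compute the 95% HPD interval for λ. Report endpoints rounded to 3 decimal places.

The exponential density is strictly decreasing on [0, ∞), so the HPD interval is anchored at 0: [0, q] with P(λ ≤ q) = 0.95.
q = −ln(1 − 0.95) / 2.825 = 2.9957 / 2.825 = 1.060.

[0.000, 1.060]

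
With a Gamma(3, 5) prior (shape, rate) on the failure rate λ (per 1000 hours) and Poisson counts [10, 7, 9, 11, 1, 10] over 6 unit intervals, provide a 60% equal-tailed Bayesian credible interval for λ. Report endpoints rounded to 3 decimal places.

[4.083, 5.172]

Posterior: Gamma(3+48, 5+6) = Gamma(51, 11) (shape, rate).
Equal-tailed 60% interval: Gamma(51, 11) quantiles at 0.2 and 0.8.
Posterior mean ≈ 4.636, SD ≈ 0.649; a Normal approximation gives roughly [4.090, 5.183].
Exact: lower = 4.083; upper = 5.172.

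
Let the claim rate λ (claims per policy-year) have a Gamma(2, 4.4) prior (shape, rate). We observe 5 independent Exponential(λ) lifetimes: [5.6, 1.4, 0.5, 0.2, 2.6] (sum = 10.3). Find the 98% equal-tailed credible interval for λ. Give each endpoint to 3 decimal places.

[0.159, 0.991]

Posterior: Gamma(2+5, 4.4+10.3) = Gamma(7, 14.7) (shape, rate).
Equal-tailed 98% interval: Gamma(7, 14.7) quantiles at 0.01 and 0.99.
Posterior mean ≈ 0.476, SD ≈ 0.180; a Normal approximation gives roughly [0.057, 0.895].
Exact: lower = 0.159; upper = 0.991.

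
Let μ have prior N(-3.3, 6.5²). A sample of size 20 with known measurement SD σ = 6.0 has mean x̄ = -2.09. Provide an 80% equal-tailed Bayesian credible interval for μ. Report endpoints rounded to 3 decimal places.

[-3.823, -0.456]

Posterior precision = 1/6.5² + 20/6.0² = 0.0237 + 0.5556 = 0.5792, so posterior SD = 1.3139.
Posterior mean = (-3.3/6.5² + 20·-2.09/6.0²) / 0.5792 = -2.1394.
Interval: -2.1394 ± 1.282 × 1.3139 → [-3.823, -0.456].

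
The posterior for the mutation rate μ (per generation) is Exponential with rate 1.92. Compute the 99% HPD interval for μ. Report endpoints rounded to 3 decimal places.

[0.000, 2.399]

The exponential density is strictly decreasing on [0, ∞), so the HPD interval is anchored at 0: [0, q] with P(μ ≤ q) = 0.99.
q = −ln(1 − 0.99) / 1.92 = 4.6052 / 1.92 = 2.399.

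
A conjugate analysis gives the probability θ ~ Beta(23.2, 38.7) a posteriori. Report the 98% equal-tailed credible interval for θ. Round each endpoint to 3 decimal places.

Posterior: Beta(23.2, 38.7).
Equal-tailed 98% interval: the 0.01 and 0.99 quantiles of Beta(23.2, 38.7).
Posterior mean ≈ 0.375, SD ≈ 0.061; a Normal approximation gives roughly [0.233, 0.517].
Exact: F⁻¹(0.01) = 0.240; F⁻¹(0.99) = 0.521.

[0.240, 0.521]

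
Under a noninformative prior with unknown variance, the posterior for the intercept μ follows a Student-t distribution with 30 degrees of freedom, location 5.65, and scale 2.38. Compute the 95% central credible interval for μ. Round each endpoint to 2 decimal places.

The t_30 distribution is symmetric; the 95% interval is 5.65 ± t·2.38 with t_{0.975,30} = 2.042.
Half-width: 2.042 × 2.38 = 4.86.
5.65 − 4.86 = 0.79; 5.65 + 4.86 = 10.51.

[0.79, 10.51]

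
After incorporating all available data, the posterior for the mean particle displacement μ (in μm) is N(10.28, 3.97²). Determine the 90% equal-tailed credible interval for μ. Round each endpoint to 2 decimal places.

The posterior is symmetric, so the 90% equal-tailed interval is μ = 10.28 ± z·3.97 with z = 1.645.
Half-width: 1.645 × 3.97 = 6.53.
10.28 − 6.53 = 3.75; 10.28 + 6.53 = 16.81.

[3.75, 16.81]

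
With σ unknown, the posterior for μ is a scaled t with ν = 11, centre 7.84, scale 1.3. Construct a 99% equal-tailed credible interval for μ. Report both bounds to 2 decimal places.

The t_11 distribution is symmetric; the 99% interval is 7.84 ± t·1.3 with t_{0.995,11} = 3.106.
Half-width: 3.106 × 1.3 = 4.04.
7.84 − 4.04 = 3.80; 7.84 + 4.04 = 11.88.

[3.80, 11.88]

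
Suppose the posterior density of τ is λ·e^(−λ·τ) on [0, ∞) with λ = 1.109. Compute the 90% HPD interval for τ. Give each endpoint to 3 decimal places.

The exponential density is strictly decreasing on [0, ∞), so the HPD interval is anchored at 0: [0, q] with P(τ ≤ q) = 0.90.
q = −ln(1 − 0.90) / 1.109 = 2.3026 / 1.109 = 2.076.

[0.000, 2.076]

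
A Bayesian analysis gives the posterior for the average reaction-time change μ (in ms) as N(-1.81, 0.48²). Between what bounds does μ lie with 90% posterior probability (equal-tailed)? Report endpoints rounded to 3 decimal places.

The posterior is symmetric, so the 90% equal-tailed interval is μ = -1.81 ± z·0.48 with z = 1.645.
Half-width: 1.645 × 0.48 = 0.790.
-1.81 − 0.790 = -2.600; -1.81 + 0.790 = -1.020.

[-2.600, -1.020]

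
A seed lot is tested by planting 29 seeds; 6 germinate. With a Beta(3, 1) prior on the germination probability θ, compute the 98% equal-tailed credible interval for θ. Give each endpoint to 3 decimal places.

Posterior: Beta(3+6, 1+23) = Beta(9, 24).
Equal-tailed 98% interval: the 0.01 and 0.99 quantiles of Beta(9, 24).
Posterior mean ≈ 0.273, SD ≈ 0.076; a Normal approximation gives roughly [0.095, 0.450].
Exact: F⁻¹(0.01) = 0.118; F⁻¹(0.99) = 0.467.

[0.118, 0.467]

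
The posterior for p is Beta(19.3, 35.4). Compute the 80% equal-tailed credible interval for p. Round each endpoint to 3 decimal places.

Posterior: Beta(19.3, 35.4).
Equal-tailed 80% interval: the 0.1 and 0.9 quantiles of Beta(19.3, 35.4).
Posterior mean ≈ 0.353, SD ≈ 0.064; a Normal approximation gives roughly [0.271, 0.435].
Exact: F⁻¹(0.1) = 0.272; F⁻¹(0.9) = 0.436.

[0.272, 0.436]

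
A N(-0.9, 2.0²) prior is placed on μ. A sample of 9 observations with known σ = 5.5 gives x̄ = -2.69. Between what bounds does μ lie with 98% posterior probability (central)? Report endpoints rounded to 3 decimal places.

Posterior precision = 1/2.0² + 9/5.5² = 0.2500 + 0.2975 = 0.5475, so posterior SD = 1.3514.
Posterior mean = (-0.9/2.0² + 9·-2.69/5.5²) / 0.5475 = -1.8727.
Interval: -1.8727 ± 2.326 × 1.3514 → [-5.017, 1.271].

[-5.017, 1.271]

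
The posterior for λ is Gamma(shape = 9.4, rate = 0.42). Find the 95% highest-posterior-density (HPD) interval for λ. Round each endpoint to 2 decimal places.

The posterior is unimodal and skewed, so the HPD interval has equal density at both endpoints and is the shortest 95% interval.
Solving f(9.26) = f(36.93) with F(36.93) − F(9.26) = 0.95 gives [9.26, 36.93].
For comparison, the equal-tailed interval is [10.44, 38.80]; the HPD is narrower and shifted toward the mode.

[9.26, 36.93]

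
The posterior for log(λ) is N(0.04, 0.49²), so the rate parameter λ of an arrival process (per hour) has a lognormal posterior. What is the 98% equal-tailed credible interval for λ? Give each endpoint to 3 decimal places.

On the log scale the 98% interval is 0.04 ± 2.326 × 0.49 = [-1.0999, 1.1799].
Exponentiate: [e^-1.0999, e^1.1799] = [0.333, 3.254].

[0.333, 3.254]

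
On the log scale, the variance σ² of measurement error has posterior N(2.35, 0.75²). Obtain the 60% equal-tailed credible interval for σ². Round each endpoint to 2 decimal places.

On the log scale the 60% interval is 2.35 ± 0.842 × 0.75 = [1.7188, 2.9812].
Exponentiate: [e^1.7188, e^2.9812] = [5.58, 19.71].

[5.58, 19.71]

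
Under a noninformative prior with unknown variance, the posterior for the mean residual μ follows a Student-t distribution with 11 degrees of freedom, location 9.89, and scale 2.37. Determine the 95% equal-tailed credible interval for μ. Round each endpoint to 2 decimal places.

The t_11 distribution is symmetric; the 95% interval is 9.89 ± t·2.37 with t_{0.975,11} = 2.201.
Half-width: 2.201 × 2.37 = 5.22.
9.89 − 5.22 = 4.67; 9.89 + 5.22 = 15.11.

[4.67, 15.11]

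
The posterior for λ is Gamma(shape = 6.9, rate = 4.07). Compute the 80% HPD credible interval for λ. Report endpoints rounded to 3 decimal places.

[0.806, 2.369]

The posterior is unimodal and skewed, so the HPD interval has equal density at both endpoints and is the shortest 80% interval.
Solving f(0.806) = f(2.369) with F(2.369) − F(0.806) = 0.80 gives [0.806, 2.369].
For comparison, the equal-tailed interval is [0.938, 2.557]; the HPD is narrower and shifted toward the mode.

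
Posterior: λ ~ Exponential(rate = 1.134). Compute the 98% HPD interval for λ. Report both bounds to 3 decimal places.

The exponential density is strictly decreasing on [0, ∞), so the HPD interval is anchored at 0: [0, q] with P(λ ≤ q) = 0.98.
q = −ln(1 − 0.98) / 1.134 = 3.9120 / 1.134 = 3.450.

[0.000, 3.450]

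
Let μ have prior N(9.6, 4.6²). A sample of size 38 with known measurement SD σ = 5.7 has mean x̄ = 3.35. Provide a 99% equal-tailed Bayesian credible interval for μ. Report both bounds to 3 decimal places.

Posterior precision = 1/4.6² + 38/5.7² = 0.0473 + 1.1696 = 1.2168, so posterior SD = 0.9065.
Posterior mean = (9.6/4.6² + 38·3.35/5.7²) / 1.2168 = 3.5927.
Interval: 3.5927 ± 2.576 × 0.9065 → [1.258, 5.928].

[1.258, 5.928]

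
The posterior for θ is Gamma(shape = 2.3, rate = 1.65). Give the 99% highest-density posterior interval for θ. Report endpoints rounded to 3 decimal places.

The posterior is unimodal and skewed, so the HPD interval has equal density at both endpoints and is the shortest 99% interval.
Solving f(0.018) = f(4.363) with F(4.363) − F(0.018) = 0.99 gives [0.018, 4.363].
For comparison, the equal-tailed interval is [0.098, 4.850]; the HPD is narrower and shifted toward the mode.

[0.018, 4.363]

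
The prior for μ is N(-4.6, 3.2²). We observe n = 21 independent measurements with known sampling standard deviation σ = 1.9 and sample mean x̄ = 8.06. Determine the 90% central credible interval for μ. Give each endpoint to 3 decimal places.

[7.175, 8.527]

Posterior precision = 1/3.2² + 21/1.9² = 0.0977 + 5.8172 = 5.9148, so posterior SD = 0.4112.
Posterior mean = (-4.6/3.2² + 21·8.06/1.9²) / 5.9148 = 7.8510.
Interval: 7.8510 ± 1.645 × 0.4112 → [7.175, 8.527].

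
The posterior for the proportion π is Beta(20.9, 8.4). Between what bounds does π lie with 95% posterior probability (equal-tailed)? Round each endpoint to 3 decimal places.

[0.540, 0.859]

Posterior: Beta(20.9, 8.4).
Equal-tailed 95% interval: the 0.025 and 0.975 quantiles of Beta(20.9, 8.4).
Posterior mean ≈ 0.713, SD ≈ 0.082; a Normal approximation gives roughly [0.552, 0.874].
Exact: F⁻¹(0.025) = 0.540; F⁻¹(0.975) = 0.859.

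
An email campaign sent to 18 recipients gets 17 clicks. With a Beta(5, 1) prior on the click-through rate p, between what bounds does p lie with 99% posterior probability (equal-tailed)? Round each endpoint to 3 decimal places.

Posterior: Beta(5+17, 1+1) = Beta(22, 2).
Equal-tailed 99% interval: the 0.005 and 0.995 quantiles of Beta(22, 2).
Posterior mean ≈ 0.917, SD ≈ 0.055; a Normal approximation gives roughly [0.774, 1.059].
Exact: F⁻¹(0.005) = 0.719; F⁻¹(0.995) = 0.995.

[0.719, 0.995]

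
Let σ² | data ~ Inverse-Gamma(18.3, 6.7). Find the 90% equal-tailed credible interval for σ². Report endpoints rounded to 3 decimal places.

[0.259, 0.564]

Inverse-Gamma(18.3, 6.7) quantiles: F⁻¹(0.05) and F⁻¹(0.95).
Equivalently, 1/σ² ~ Gamma(18.3, rate = 6.7); invert its 0.95 and 0.05 quantiles.
Posterior mean ≈ 0.387, SD ≈ 0.096; a Normal approximation gives roughly [0.229, 0.545].
Exact: lower = 0.259; upper = 0.564.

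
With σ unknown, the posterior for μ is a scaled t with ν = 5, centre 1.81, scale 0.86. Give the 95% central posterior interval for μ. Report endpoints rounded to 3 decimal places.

The t_5 distribution is symmetric; the 95% interval is 1.81 ± t·0.86 with t_{0.975,5} = 2.571.
Half-width: 2.571 × 0.86 = 2.211.
1.81 − 2.211 = -0.401; 1.81 + 2.211 = 4.021.

[-0.401, 4.021]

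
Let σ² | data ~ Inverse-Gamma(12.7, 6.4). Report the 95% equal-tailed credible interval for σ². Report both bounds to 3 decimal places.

[0.311, 0.955]

Inverse-Gamma(12.7, 6.4) quantiles: F⁻¹(0.025) and F⁻¹(0.975).
Equivalently, 1/σ² ~ Gamma(12.7, rate = 6.4); invert its 0.975 and 0.025 quantiles.
Posterior mean ≈ 0.547, SD ≈ 0.167; a Normal approximation gives roughly [0.219, 0.875].
Exact: lower = 0.311; upper = 0.955.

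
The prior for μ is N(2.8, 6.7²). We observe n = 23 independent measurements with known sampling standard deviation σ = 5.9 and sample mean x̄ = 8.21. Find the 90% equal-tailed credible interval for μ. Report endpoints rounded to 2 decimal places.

[6.04, 10.02]

Posterior precision = 1/6.7² + 23/5.9² = 0.0223 + 0.6607 = 0.6830, so posterior SD = 1.2100.
Posterior mean = (2.8/6.7² + 23·8.21/5.9²) / 0.6830 = 8.0335.
Interval: 8.0335 ± 1.645 × 1.2100 → [6.04, 10.02].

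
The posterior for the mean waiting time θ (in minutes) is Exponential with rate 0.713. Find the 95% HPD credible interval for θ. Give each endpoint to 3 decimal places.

The exponential density is strictly decreasing on [0, ∞), so the HPD interval is anchored at 0: [0, q] with P(θ ≤ q) = 0.95.
q = −ln(1 − 0.95) / 0.713 = 2.9957 / 0.713 = 4.202.

[0.000, 4.202]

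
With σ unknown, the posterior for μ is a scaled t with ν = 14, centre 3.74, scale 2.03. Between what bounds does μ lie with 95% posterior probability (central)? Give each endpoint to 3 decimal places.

The t_14 distribution is symmetric; the 95% interval is 3.74 ± t·2.03 with t_{0.975,14} = 2.145.
Half-width: 2.145 × 2.03 = 4.354.
3.74 − 4.354 = -0.614; 3.74 + 4.354 = 8.094.

[-0.614, 8.094]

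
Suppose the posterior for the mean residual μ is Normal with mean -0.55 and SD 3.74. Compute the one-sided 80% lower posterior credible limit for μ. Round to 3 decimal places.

-3.698

Need L with P(μ ≥ L) = 0.80: L = -0.55 − z_{0.2}·3.74.
z = 0.842; L = -0.55 − 0.842 × 3.74 = -3.698.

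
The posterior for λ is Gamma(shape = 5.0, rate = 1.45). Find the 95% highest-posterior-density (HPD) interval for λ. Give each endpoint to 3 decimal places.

The posterior is unimodal and skewed, so the HPD interval has equal density at both endpoints and is the shortest 95% interval.
Solving f(0.832) = f(6.504) with F(6.504) − F(0.832) = 0.95 gives [0.832, 6.504].
For comparison, the equal-tailed interval is [1.120, 7.063]; the HPD is narrower and shifted toward the mode.

[0.832, 6.504]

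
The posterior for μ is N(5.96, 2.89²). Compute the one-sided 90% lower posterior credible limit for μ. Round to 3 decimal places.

Need L with P(μ ≥ L) = 0.90: L = 5.96 − z_{0.1}·2.89.
z = 1.282; L = 5.96 − 1.282 × 2.89 = 2.256.

2.256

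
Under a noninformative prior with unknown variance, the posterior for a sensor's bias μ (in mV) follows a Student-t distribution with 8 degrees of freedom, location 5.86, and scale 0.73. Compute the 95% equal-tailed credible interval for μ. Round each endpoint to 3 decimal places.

The t_8 distribution is symmetric; the 95% interval is 5.86 ± t·0.73 with t_{0.975,8} = 2.306.
Half-width: 2.306 × 0.73 = 1.683.
5.86 − 1.683 = 4.177; 5.86 + 1.683 = 7.543.

[4.177, 7.543]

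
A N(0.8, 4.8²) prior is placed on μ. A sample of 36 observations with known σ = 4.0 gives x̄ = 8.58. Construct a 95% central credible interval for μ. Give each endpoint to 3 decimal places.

[7.139, 9.727]

Posterior precision = 1/4.8² + 36/4.0² = 0.0434 + 2.2500 = 2.2934, so posterior SD = 0.6603.
Posterior mean = (0.8/4.8² + 36·8.58/4.0²) / 2.2934 = 8.4328.
Interval: 8.4328 ± 1.960 × 0.6603 → [7.139, 9.727].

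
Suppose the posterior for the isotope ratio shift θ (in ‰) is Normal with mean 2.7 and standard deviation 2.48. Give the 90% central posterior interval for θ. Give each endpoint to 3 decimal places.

The posterior is symmetric, so the 90% equal-tailed interval is θ = 2.7 ± z·2.48 with z = 1.645.
Half-width: 1.645 × 2.48 = 4.079.
2.7 − 4.079 = -1.379; 2.7 + 4.079 = 6.779.

[-1.379, 6.779]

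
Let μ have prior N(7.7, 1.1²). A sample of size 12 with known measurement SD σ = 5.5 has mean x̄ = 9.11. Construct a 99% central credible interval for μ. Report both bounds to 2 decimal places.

[5.83, 10.49]

Posterior precision = 1/1.1² + 12/5.5² = 0.8264 + 0.3967 = 1.2231, so posterior SD = 0.9042.
Posterior mean = (7.7/1.1² + 12·9.11/5.5²) / 1.2231 = 8.1573.
Interval: 8.1573 ± 2.576 × 0.9042 → [5.83, 10.49].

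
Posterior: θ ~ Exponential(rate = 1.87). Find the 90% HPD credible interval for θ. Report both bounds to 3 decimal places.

The exponential density is strictly decreasing on [0, ∞), so the HPD interval is anchored at 0: [0, q] with P(θ ≤ q) = 0.90.
q = −ln(1 − 0.90) / 1.87 = 2.3026 / 1.87 = 1.231.

[0.000, 1.231]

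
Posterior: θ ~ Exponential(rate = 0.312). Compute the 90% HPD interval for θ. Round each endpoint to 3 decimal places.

The exponential density is strictly decreasing on [0, ∞), so the HPD interval is anchored at 0: [0, q] with P(θ ≤ q) = 0.90.
q = −ln(1 − 0.90) / 0.312 = 2.3026 / 0.312 = 7.380.

[0.000, 7.380]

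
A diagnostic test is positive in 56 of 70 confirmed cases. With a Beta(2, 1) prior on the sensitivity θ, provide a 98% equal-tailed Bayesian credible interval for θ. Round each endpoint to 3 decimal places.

[0.675, 0.891]

Posterior: Beta(2+56, 1+14) = Beta(58, 15).
Equal-tailed 98% interval: the 0.01 and 0.99 quantiles of Beta(58, 15).
Posterior mean ≈ 0.795, SD ≈ 0.047; a Normal approximation gives roughly [0.685, 0.904].
Exact: F⁻¹(0.01) = 0.675; F⁻¹(0.99) = 0.891.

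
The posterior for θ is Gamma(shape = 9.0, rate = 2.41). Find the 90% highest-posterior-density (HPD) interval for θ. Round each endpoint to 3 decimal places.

[1.731, 5.669]

The posterior is unimodal and skewed, so the HPD interval has equal density at both endpoints and is the shortest 90% interval.
Solving f(1.731) = f(5.669) with F(5.669) − F(1.731) = 0.90 gives [1.731, 5.669].
For comparison, the equal-tailed interval is [1.948, 5.989]; the HPD is narrower and shifted toward the mode.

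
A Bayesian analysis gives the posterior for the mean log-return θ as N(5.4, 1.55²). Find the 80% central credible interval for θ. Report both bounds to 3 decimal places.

The posterior is symmetric, so the 80% equal-tailed interval is θ = 5.4 ± z·1.55 with z = 1.282.
Half-width: 1.282 × 1.55 = 1.986.
5.4 − 1.986 = 3.414; 5.4 + 1.986 = 7.386.

[3.414, 7.386]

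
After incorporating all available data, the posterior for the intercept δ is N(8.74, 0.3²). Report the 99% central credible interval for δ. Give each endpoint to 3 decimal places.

[7.967, 9.513]

The posterior is symmetric, so the 99% equal-tailed interval is δ = 8.74 ± z·0.3 with z = 2.576.
Half-width: 2.576 × 0.3 = 0.773.
8.74 − 0.773 = 7.967; 8.74 + 0.773 = 9.513.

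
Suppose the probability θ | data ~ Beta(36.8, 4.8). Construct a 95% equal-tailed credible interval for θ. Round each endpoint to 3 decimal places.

Posterior: Beta(36.8, 4.8).
Equal-tailed 95% interval: the 0.025 and 0.975 quantiles of Beta(36.8, 4.8).
Posterior mean ≈ 0.885, SD ≈ 0.049; a Normal approximation gives roughly [0.789, 0.981].
Exact: F⁻¹(0.025) = 0.773; F⁻¹(0.975) = 0.962.

[0.773, 0.962]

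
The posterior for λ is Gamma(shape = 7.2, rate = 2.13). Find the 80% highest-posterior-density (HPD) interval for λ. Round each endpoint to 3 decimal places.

[1.644, 4.704]

The posterior is unimodal and skewed, so the HPD interval has equal density at both endpoints and is the shortest 80% interval.
Solving f(1.644) = f(4.704) with F(4.704) − F(1.644) = 0.80 gives [1.644, 4.704].
For comparison, the equal-tailed interval is [1.899, 5.062]; the HPD is narrower and shifted toward the mode.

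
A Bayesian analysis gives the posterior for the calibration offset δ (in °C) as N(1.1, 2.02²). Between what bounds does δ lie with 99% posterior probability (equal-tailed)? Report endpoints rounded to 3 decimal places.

[-4.103, 6.303]

The posterior is symmetric, so the 99% equal-tailed interval is δ = 1.1 ± z·2.02 with z = 2.576.
Half-width: 2.576 × 2.02 = 5.203.
1.1 − 5.203 = -4.103; 1.1 + 5.203 = 6.303.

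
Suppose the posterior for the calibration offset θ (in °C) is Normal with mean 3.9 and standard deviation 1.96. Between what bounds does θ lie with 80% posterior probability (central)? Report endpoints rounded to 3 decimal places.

[1.388, 6.412]

The posterior is symmetric, so the 80% equal-tailed interval is θ = 3.9 ± z·1.96 with z = 1.282.
Half-width: 1.282 × 1.96 = 2.512.
3.9 − 2.512 = 1.388; 3.9 + 2.512 = 6.412.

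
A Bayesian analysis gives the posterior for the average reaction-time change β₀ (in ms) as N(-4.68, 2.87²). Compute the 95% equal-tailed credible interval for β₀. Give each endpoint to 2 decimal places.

The posterior is symmetric, so the 95% equal-tailed interval is β₀ = -4.68 ± z·2.87 with z = 1.960.
Half-width: 1.960 × 2.87 = 5.63.
-4.68 − 5.63 = -10.31; -4.68 + 5.63 = 0.95.

[-10.31, 0.95]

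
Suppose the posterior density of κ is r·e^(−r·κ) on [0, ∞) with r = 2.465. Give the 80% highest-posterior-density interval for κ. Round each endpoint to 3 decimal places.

The exponential density is strictly decreasing on [0, ∞), so the HPD interval is anchored at 0: [0, q] with P(κ ≤ q) = 0.80.
q = −ln(1 − 0.80) / 2.465 = 1.6094 / 2.465 = 0.653.

[0.000, 0.653]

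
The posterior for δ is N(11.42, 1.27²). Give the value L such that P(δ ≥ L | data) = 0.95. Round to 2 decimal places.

Need L with P(δ ≥ L) = 0.95: L = 11.42 − z_{0.05}·1.27.
z = 1.645; L = 11.42 − 1.645 × 1.27 = 9.33.

9.33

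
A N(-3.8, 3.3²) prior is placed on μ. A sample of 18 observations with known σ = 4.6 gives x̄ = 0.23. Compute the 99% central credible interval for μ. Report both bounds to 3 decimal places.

[-2.816, 2.491]

Posterior precision = 1/3.3² + 18/4.6² = 0.0918 + 0.8507 = 0.9425, so posterior SD = 1.0301.
Posterior mean = (-3.8/3.3² + 18·0.23/4.6²) / 0.9425 = -0.1626.
Interval: -0.1626 ± 2.576 × 1.0301 → [-2.816, 2.491].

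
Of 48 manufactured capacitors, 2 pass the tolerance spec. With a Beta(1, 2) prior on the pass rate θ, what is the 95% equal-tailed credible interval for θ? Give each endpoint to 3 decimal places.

[0.013, 0.137]

Posterior: Beta(1+2, 2+46) = Beta(3, 48).
Equal-tailed 95% interval: the 0.025 and 0.975 quantiles of Beta(3, 48).
Posterior mean ≈ 0.059, SD ≈ 0.033; a Normal approximation gives roughly [-0.005, 0.123].
Exact: F⁻¹(0.025) = 0.013; F⁻¹(0.975) = 0.137.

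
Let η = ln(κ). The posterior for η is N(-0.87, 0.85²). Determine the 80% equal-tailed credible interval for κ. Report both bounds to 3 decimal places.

[0.141, 1.245]

On the log scale the 80% interval is -0.87 ± 1.282 × 0.85 = [-1.9593, 0.2193].
Exponentiate: [e^-1.9593, e^0.2193] = [0.141, 1.245].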